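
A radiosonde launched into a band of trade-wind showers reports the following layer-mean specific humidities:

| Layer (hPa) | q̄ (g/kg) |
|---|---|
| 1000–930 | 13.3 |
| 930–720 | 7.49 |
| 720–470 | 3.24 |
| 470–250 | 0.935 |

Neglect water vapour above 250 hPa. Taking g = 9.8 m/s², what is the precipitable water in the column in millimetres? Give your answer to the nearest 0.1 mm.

Precipitable water is the column-integrated vapour mass per unit area: PW = (1/g) Σ q̄ Δp, with q in kg/kg and Δp in Pa (1 kg/m² of water = 1 mm).
Layer 1000–930 hPa: Δp = 70 hPa = 7000 Pa, q̄ = 0.0133 kg/kg → 0.0133 × 7000 / 9.8 = 9.50 mm
Layer 930–720 hPa: Δp = 210 hPa = 21000 Pa, q̄ = 0.00749 kg/kg → 0.00749 × 21000 / 9.8 = 16.05 mm
Layer 720–470 hPa: Δp = 250 hPa = 25000 Pa, q̄ = 0.00324 kg/kg → 0.00324 × 25000 / 9.8 = 8.27 mm
Layer 470–250 hPa: Δp = 220 hPa = 22000 Pa, q̄ = 0.000935 kg/kg → 0.000935 × 22000 / 9.8 = 2.10 mm
PW = 9.50 + 16.05 + 8.27 + 2.10 = 35.92 ≈ 35.9 mm.

PW ≈ 35.9 mm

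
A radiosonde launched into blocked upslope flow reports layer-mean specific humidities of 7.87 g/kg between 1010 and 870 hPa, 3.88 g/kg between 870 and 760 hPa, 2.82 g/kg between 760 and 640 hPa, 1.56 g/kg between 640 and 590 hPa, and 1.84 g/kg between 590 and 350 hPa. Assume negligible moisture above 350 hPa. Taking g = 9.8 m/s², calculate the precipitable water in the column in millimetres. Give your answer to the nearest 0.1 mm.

PW ≈ 24.4 mm

Precipitable water is the column-integrated vapour mass per unit area: PW = (1/g) Σ q̄ Δp, with q in kg/kg and Δp in Pa (1 kg/m² of water = 1 mm).
Layer 1010–870 hPa: Δp = 140 hPa = 14000 Pa, q̄ = 0.00787 kg/kg → 0.00787 × 14000 / 9.8 = 11.24 mm
Layer 870–760 hPa: Δp = 110 hPa = 11000 Pa, q̄ = 0.00388 kg/kg → 0.00388 × 11000 / 9.8 = 4.36 mm
Layer 760–640 hPa: Δp = 120 hPa = 12000 Pa, q̄ = 0.00282 kg/kg → 0.00282 × 12000 / 9.8 = 3.45 mm
Layer 640–590 hPa: Δp = 50 hPa = 5000 Pa, q̄ = 0.00156 kg/kg → 0.00156 × 5000 / 9.8 = 0.80 mm
Layer 590–350 hPa: Δp = 240 hPa = 24000 Pa, q̄ = 0.00184 kg/kg → 0.00184 × 24000 / 9.8 = 4.51 mm
PW = 11.24 + 4.36 + 3.45 + 0.80 + 4.51 = 24.36 ≈ 24.4 mm.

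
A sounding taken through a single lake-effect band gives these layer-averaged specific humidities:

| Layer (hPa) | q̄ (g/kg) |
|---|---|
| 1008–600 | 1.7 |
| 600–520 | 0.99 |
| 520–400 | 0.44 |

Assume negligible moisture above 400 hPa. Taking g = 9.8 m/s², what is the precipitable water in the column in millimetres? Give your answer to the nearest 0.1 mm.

Precipitable water is the column-integrated vapour mass per unit area: PW = (1/g) Σ q̄ Δp, with q in kg/kg and Δp in Pa (1 kg/m² of water = 1 mm).
Layer 1008–600 hPa: Δp = 408 hPa = 40800 Pa, q̄ = 0.0017 kg/kg → 0.0017 × 40800 / 9.8 = 7.08 mm
Layer 600–520 hPa: Δp = 80 hPa = 8000 Pa, q̄ = 0.00099 kg/kg → 0.00099 × 8000 / 9.8 = 0.81 mm
Layer 520–400 hPa: Δp = 120 hPa = 12000 Pa, q̄ = 0.00044 kg/kg → 0.00044 × 12000 / 9.8 = 0.54 mm
PW = 7.08 + 0.81 + 0.54 = 8.43 ≈ 8.4 mm.

PW ≈ 8.4 mm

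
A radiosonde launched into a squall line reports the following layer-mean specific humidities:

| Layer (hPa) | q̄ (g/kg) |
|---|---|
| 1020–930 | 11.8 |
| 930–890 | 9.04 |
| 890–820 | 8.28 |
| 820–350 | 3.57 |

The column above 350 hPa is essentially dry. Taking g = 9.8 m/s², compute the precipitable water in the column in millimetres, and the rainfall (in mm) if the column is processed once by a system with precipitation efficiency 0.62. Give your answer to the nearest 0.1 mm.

PW ≈ 37.6 mm; rainfall ≈ 23.3 mm

Precipitable water is the column-integrated vapour mass per unit area: PW = (1/g) Σ q̄ Δp, with q in kg/kg and Δp in Pa (1 kg/m² of water = 1 mm).
Layer 1020–930 hPa: Δp = 90 hPa = 9000 Pa, q̄ = 0.0118 kg/kg → 0.0118 × 9000 / 9.8 = 10.84 mm
Layer 930–890 hPa: Δp = 40 hPa = 4000 Pa, q̄ = 0.00904 kg/kg → 0.00904 × 4000 / 9.8 = 3.69 mm
Layer 890–820 hPa: Δp = 70 hPa = 7000 Pa, q̄ = 0.00828 kg/kg → 0.00828 × 7000 / 9.8 = 5.91 mm
Layer 820–350 hPa: Δp = 470 hPa = 47000 Pa, q̄ = 0.00357 kg/kg → 0.00357 × 47000 / 9.8 = 17.12 mm
PW = 10.84 + 3.69 + 5.91 + 17.12 = 37.56 ≈ 37.6 mm.
Rainfall = ε × PW = 0.62 × 37.6 = 23.3 mm.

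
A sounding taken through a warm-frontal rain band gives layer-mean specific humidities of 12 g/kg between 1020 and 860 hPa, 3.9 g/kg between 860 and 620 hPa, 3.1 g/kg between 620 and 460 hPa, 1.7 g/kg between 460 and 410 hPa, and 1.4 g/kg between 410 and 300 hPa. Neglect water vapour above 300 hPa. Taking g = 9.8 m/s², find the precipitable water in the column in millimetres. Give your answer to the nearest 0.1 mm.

PW ≈ 36.6 mm

Precipitable water is the column-integrated vapour mass per unit area: PW = (1/g) Σ q̄ Δp, with q in kg/kg and Δp in Pa (1 kg/m² of water = 1 mm).
Layer 1020–860 hPa: Δp = 160 hPa = 16000 Pa, q̄ = 0.012 kg/kg → 0.012 × 16000 / 9.8 = 19.59 mm
Layer 860–620 hPa: Δp = 240 hPa = 24000 Pa, q̄ = 0.0039 kg/kg → 0.0039 × 24000 / 9.8 = 9.55 mm
Layer 620–460 hPa: Δp = 160 hPa = 16000 Pa, q̄ = 0.0031 kg/kg → 0.0031 × 16000 / 9.8 = 5.06 mm
Layer 460–410 hPa: Δp = 50 hPa = 5000 Pa, q̄ = 0.0017 kg/kg → 0.0017 × 5000 / 9.8 = 0.87 mm
Layer 410–300 hPa: Δp = 110 hPa = 11000 Pa, q̄ = 0.0014 kg/kg → 0.0014 × 11000 / 9.8 = 1.57 mm
PW = 19.59 + 9.55 + 5.06 + 0.87 + 1.57 = 36.64 ≈ 36.6 mm.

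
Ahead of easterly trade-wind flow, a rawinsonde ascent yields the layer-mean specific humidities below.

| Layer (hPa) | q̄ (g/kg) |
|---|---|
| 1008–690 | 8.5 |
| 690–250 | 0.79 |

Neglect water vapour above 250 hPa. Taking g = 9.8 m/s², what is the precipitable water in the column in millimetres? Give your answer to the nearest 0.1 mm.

Precipitable water is the column-integrated vapour mass per unit area: PW = (1/g) Σ q̄ Δp, with q in kg/kg and Δp in Pa (1 kg/m² of water = 1 mm).
Layer 1008–690 hPa: Δp = 318 hPa = 31800 Pa, q̄ = 0.0085 kg/kg → 0.0085 × 31800 / 9.8 = 27.58 mm
Layer 690–250 hPa: Δp = 440 hPa = 44000 Pa, q̄ = 0.00079 kg/kg → 0.00079 × 44000 / 9.8 = 3.55 mm
PW = 27.58 + 3.55 = 31.13 ≈ 31.1 mm.

PW ≈ 31.1 mm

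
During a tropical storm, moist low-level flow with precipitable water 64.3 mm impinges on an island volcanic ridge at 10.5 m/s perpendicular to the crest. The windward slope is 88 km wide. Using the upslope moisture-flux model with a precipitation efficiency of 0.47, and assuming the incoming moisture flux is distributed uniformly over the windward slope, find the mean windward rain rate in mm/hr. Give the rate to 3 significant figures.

Incoming column moisture flux per unit ridge length: F = V × PW = 10.5 × 64.3 = 675.15 mm·m/s.
Spread over the 88 km slope with efficiency ε = 0.47: R = ε·F/W = 0.47 × 675.15 / 88000 m = 3.606e-03 mm/s.
R = 3.606e-03 × 3600 = 13.0 mm/hr.

R ≈ 13.0 mm/hr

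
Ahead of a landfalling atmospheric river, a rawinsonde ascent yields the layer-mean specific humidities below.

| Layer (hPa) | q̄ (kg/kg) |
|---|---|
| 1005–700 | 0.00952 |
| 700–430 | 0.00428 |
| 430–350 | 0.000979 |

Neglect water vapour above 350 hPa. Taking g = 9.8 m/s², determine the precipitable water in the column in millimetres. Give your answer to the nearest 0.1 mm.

Precipitable water is the column-integrated vapour mass per unit area: PW = (1/g) Σ q̄ Δp, with q in kg/kg and Δp in Pa (1 kg/m² of water = 1 mm).
Layer 1005–700 hPa: Δp = 305 hPa = 30500 Pa, q̄ = 0.00952 kg/kg → 0.00952 × 30500 / 9.8 = 29.63 mm
Layer 700–430 hPa: Δp = 270 hPa = 27000 Pa, q̄ = 0.00428 kg/kg → 0.00428 × 27000 / 9.8 = 11.79 mm
Layer 430–350 hPa: Δp = 80 hPa = 8000 Pa, q̄ = 0.000979 kg/kg → 0.000979 × 8000 / 9.8 = 0.80 mm
PW = 29.63 + 11.79 + 0.80 = 42.22 ≈ 42.2 mm.

PW ≈ 42.2 mm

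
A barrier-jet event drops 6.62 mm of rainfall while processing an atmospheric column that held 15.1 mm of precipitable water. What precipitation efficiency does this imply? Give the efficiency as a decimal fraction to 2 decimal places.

ε = rainfall / PW = 6.62 / 15.1 = 0.44.

ε ≈ 0.44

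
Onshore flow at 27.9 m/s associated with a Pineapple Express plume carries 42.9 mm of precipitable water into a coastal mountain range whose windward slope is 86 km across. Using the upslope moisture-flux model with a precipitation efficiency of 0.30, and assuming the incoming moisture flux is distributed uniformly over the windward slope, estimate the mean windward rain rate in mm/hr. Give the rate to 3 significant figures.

R ≈ 15.0 mm/hr

Incoming column moisture flux per unit ridge length: F = V × PW = 27.9 × 42.9 = 1196.91 mm·m/s.
Spread over the 86 km slope with efficiency ε = 0.30: R = ε·F/W = 0.30 × 1196.91 / 86000 m = 4.175e-03 mm/s.
R = 4.175e-03 × 3600 = 15.0 mm/hr.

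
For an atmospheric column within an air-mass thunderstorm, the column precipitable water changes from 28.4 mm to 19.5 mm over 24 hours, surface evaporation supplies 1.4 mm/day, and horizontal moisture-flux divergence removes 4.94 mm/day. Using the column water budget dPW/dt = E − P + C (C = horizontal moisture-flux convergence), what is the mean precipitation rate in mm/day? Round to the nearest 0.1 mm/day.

P ≈ 5.4 mm/day

dPW/dt = (19.5 − 28.4) mm / (24/24 day) = -8.900 mm/day.
P = E + C − dPW/dt = 1.4 + (-4.94) − (-8.900) = 5.4 mm/day.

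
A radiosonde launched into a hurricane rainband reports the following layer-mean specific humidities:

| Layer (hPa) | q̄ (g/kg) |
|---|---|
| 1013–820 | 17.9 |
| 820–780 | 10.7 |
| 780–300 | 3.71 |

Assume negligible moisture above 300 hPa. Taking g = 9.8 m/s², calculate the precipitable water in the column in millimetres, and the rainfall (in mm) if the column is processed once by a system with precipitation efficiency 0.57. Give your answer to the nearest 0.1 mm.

PW ≈ 57.8 mm; rainfall ≈ 32.9 mm

Precipitable water is the column-integrated vapour mass per unit area: PW = (1/g) Σ q̄ Δp, with q in kg/kg and Δp in Pa (1 kg/m² of water = 1 mm).
Layer 1013–820 hPa: Δp = 193 hPa = 19300 Pa, q̄ = 0.0179 kg/kg → 0.0179 × 19300 / 9.8 = 35.25 mm
Layer 820–780 hPa: Δp = 40 hPa = 4000 Pa, q̄ = 0.0107 kg/kg → 0.0107 × 4000 / 9.8 = 4.37 mm
Layer 780–300 hPa: Δp = 480 hPa = 48000 Pa, q̄ = 0.00371 kg/kg → 0.00371 × 48000 / 9.8 = 18.17 mm
PW = 35.25 + 4.37 + 18.17 = 57.79 ≈ 57.8 mm.
Rainfall = ε × PW = 0.57 × 57.8 = 32.9 mm.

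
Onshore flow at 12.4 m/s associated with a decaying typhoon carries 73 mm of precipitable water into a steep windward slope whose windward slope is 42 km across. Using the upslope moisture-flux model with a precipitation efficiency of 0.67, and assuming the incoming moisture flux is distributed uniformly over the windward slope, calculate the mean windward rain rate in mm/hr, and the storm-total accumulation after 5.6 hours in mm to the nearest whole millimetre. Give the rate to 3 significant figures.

R ≈ 52.0 mm/hr; total ≈ 291 mm

Incoming column moisture flux per unit ridge length: F = V × PW = 12.4 × 73 = 905.2 mm·m/s.
Spread over the 42 km slope with efficiency ε = 0.67: R = ε·F/W = 0.67 × 905.2 / 42000 m = 1.444e-02 mm/s.
R = 1.444e-02 × 3600 = 52.0 mm/hr.
Over 5.6 h: total = 52.0 × 5.6 = 291.2 ≈ 291 mm.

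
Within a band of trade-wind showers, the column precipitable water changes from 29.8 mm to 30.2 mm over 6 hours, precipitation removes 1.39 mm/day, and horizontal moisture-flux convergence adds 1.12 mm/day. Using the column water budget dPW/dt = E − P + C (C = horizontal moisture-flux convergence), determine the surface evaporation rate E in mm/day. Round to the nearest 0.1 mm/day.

E ≈ 1.9 mm/day

dPW/dt = (30.2 − 29.8) mm / (6/24 day) = +1.600 mm/day.
E = dPW/dt + P − C = (+1.600) + 1.39 − (1.12) = 1.9 mm/day.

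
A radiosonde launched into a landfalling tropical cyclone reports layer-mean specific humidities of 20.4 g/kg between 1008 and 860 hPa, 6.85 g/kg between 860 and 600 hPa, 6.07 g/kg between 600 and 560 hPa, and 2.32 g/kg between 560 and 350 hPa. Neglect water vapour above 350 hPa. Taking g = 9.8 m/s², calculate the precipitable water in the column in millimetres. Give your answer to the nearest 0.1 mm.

Precipitable water is the column-integrated vapour mass per unit area: PW = (1/g) Σ q̄ Δp, with q in kg/kg and Δp in Pa (1 kg/m² of water = 1 mm).
Layer 1008–860 hPa: Δp = 148 hPa = 14800 Pa, q̄ = 0.0204 kg/kg → 0.0204 × 14800 / 9.8 = 30.81 mm
Layer 860–600 hPa: Δp = 260 hPa = 26000 Pa, q̄ = 0.00685 kg/kg → 0.00685 × 26000 / 9.8 = 18.17 mm
Layer 600–560 hPa: Δp = 40 hPa = 4000 Pa, q̄ = 0.00607 kg/kg → 0.00607 × 4000 / 9.8 = 2.48 mm
Layer 560–350 hPa: Δp = 210 hPa = 21000 Pa, q̄ = 0.00232 kg/kg → 0.00232 × 21000 / 9.8 = 4.97 mm
PW = 30.81 + 18.17 + 2.48 + 4.97 = 56.43 ≈ 56.4 mm.

PW ≈ 56.4 mm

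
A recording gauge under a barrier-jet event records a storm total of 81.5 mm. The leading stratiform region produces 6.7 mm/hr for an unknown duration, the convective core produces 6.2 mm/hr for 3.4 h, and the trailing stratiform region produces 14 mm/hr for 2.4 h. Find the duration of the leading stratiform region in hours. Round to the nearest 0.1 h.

Known phases: 6.2 × 3.4 + 14 × 2.4 = 21.08 + 33.6 = 54.68 mm.
Remaining depth = 81.5 − 54.68 = 26.82 mm.
Duration = 26.82 / 6.7 = 4.0 h.

duration ≈ 4.0 h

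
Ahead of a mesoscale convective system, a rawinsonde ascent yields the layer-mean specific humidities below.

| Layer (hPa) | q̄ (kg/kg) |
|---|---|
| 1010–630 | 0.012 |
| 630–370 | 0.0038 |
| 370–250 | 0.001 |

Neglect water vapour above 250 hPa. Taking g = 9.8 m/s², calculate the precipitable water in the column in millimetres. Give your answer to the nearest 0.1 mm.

Precipitable water is the column-integrated vapour mass per unit area: PW = (1/g) Σ q̄ Δp, with q in kg/kg and Δp in Pa (1 kg/m² of water = 1 mm).
Layer 1010–630 hPa: Δp = 380 hPa = 38000 Pa, q̄ = 0.012 kg/kg → 0.012 × 38000 / 9.8 = 46.53 mm
Layer 630–370 hPa: Δp = 260 hPa = 26000 Pa, q̄ = 0.0038 kg/kg → 0.0038 × 26000 / 9.8 = 10.08 mm
Layer 370–250 hPa: Δp = 120 hPa = 12000 Pa, q̄ = 0.001 kg/kg → 0.001 × 12000 / 9.8 = 1.22 mm
PW = 46.53 + 10.08 + 1.22 = 57.83 ≈ 57.8 mm.

PW ≈ 57.8 mm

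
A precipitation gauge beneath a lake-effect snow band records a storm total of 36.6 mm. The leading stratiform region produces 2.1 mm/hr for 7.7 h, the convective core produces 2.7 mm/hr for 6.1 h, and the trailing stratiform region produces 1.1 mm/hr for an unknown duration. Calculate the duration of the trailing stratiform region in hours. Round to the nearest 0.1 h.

Known phases: 2.1 × 7.7 + 2.7 × 6.1 = 16.17 + 16.47 = 32.64 mm.
Remaining depth = 36.6 − 32.64 = 3.96 mm.
Duration = 3.96 / 1.1 = 3.6 h.

duration ≈ 3.6 h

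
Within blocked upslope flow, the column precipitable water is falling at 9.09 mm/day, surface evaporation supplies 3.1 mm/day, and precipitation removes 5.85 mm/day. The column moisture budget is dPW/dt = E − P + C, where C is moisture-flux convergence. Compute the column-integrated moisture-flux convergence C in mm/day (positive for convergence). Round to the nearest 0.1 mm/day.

C ≈ -6.3 mm/day

dPW/dt = -9.09 mm/day.
C = dPW/dt − E + P = (-9.09) − 3.1 + 5.85 = -6.3 mm/day.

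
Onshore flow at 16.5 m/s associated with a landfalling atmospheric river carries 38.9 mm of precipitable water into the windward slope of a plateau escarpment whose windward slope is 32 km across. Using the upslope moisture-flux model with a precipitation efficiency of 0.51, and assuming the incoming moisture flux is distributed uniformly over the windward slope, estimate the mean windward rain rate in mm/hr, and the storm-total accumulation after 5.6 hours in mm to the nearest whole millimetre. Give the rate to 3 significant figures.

Incoming column moisture flux per unit ridge length: F = V × PW = 16.5 × 38.9 = 641.85 mm·m/s.
Spread over the 32 km slope with efficiency ε = 0.51: R = ε·F/W = 0.51 × 641.85 / 32000 m = 1.023e-02 mm/s.
R = 1.023e-02 × 3600 = 36.8 mm/hr.
Over 5.6 h: total = 36.8 × 5.6 = 206.08 ≈ 206 mm.

R ≈ 36.8 mm/hr; total ≈ 206 mm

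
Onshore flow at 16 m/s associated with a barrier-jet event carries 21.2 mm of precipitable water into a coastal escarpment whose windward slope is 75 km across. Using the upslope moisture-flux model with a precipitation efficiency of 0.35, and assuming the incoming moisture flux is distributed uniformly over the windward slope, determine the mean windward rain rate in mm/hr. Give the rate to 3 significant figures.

R ≈ 5.70 mm/hr

Incoming column moisture flux per unit ridge length: F = V × PW = 16 × 21.2 = 339.2 mm·m/s.
Spread over the 75 km slope with efficiency ε = 0.35: R = ε·F/W = 0.35 × 339.2 / 75000 m = 1.583e-03 mm/s.
R = 1.583e-03 × 3600 = 5.70 mm/hr.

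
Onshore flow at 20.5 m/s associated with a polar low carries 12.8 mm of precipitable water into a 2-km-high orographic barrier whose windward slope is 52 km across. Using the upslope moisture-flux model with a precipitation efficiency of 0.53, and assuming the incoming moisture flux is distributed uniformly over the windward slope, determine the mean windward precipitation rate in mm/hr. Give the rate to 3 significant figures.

R ≈ 9.63 mm/hr

Incoming column moisture flux per unit ridge length: F = V × PW = 20.5 × 12.8 = 262.4 mm·m/s.
Spread over the 52 km slope with efficiency ε = 0.53: R = ε·F/W = 0.53 × 262.4 / 52000 m = 2.674e-03 mm/s.
R = 2.674e-03 × 3600 = 9.63 mm/hr.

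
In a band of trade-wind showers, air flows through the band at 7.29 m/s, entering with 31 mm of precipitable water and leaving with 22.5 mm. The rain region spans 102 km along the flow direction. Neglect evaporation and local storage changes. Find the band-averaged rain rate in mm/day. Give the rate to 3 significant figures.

R ≈ 52.5 mm/day

Column moisture flux per unit crosswind length is F = V × PW.
Inflow: F_in = 7.29 × 31 = 225.99 mm·m/s
Outflow: F_out = 7.29 × 22.5 = 164.025 mm·m/s
Steady-state rate R = (F_in − F_out)/L = (225.99 − 164.025) / 102000 m = 6.075e-04 mm/s.
R = 6.075e-04 × 3600 × 24 = 52.5 mm/day.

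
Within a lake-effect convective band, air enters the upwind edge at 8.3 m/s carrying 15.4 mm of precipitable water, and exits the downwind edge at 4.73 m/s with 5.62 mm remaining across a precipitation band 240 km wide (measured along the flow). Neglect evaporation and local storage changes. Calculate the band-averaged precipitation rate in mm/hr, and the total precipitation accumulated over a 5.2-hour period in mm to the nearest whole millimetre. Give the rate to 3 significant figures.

Column moisture flux per unit crosswind length is F = V × PW.
Inflow: F_in = 8.3 × 15.4 = 127.82 mm·m/s
Outflow: F_out = 4.73 × 5.62 = 26.5826 mm·m/s
Steady-state rate R = (F_in − F_out)/L = (127.82 − 26.5826) / 240000 m = 4.218e-04 mm/s.
R = 4.218e-04 × 3600 = 1.52 mm/hr.
Over 5.2 h: total = 1.52 × 5.2 = 7.904 ≈ 8 mm.

R ≈ 1.52 mm/hr; total ≈ 8 mm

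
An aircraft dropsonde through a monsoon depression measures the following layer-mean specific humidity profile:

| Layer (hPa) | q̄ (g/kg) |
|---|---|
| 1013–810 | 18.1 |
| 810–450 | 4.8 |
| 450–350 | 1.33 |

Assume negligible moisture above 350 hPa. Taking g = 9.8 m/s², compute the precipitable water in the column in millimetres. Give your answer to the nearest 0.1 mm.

PW ≈ 56.5 mm

Precipitable water is the column-integrated vapour mass per unit area: PW = (1/g) Σ q̄ Δp, with q in kg/kg and Δp in Pa (1 kg/m² of water = 1 mm).
Layer 1013–810 hPa: Δp = 203 hPa = 20300 Pa, q̄ = 0.0181 kg/kg → 0.0181 × 20300 / 9.8 = 37.49 mm
Layer 810–450 hPa: Δp = 360 hPa = 36000 Pa, q̄ = 0.0048 kg/kg → 0.0048 × 36000 / 9.8 = 17.63 mm
Layer 450–350 hPa: Δp = 100 hPa = 10000 Pa, q̄ = 0.00133 kg/kg → 0.00133 × 10000 / 9.8 = 1.36 mm
PW = 37.49 + 17.63 + 1.36 = 56.48 ≈ 56.5 mm.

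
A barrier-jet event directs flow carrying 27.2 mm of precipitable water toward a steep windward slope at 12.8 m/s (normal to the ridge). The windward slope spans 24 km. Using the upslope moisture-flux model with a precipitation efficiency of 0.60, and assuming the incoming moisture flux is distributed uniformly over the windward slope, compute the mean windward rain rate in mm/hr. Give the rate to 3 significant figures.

R ≈ 31.3 mm/hr

Incoming column moisture flux per unit ridge length: F = V × PW = 12.8 × 27.2 = 348.16 mm·m/s.
Spread over the 24 km slope with efficiency ε = 0.60: R = ε·F/W = 0.60 × 348.16 / 24000 m = 8.704e-03 mm/s.
R = 8.704e-03 × 3600 = 31.3 mm/hr.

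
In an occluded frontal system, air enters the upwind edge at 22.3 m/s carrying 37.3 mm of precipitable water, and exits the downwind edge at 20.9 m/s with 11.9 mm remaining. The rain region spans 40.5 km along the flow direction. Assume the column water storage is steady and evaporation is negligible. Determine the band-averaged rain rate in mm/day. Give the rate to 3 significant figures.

R ≈ 1240 mm/day

Column moisture flux per unit crosswind length is F = V × PW.
Inflow: F_in = 22.3 × 37.3 = 831.79 mm·m/s
Outflow: F_out = 20.9 × 11.9 = 248.71 mm·m/s
Steady-state rate R = (F_in − F_out)/L = (831.79 − 248.71) / 40500 m = 1.440e-02 mm/s.
R = 1.440e-02 × 3600 × 24 = 1240 mm/day.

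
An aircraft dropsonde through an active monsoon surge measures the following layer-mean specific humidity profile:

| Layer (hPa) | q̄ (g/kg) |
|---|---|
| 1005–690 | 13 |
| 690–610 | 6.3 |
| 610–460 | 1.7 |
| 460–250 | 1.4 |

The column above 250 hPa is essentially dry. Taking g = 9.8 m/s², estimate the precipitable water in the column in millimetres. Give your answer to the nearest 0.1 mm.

PW ≈ 52.5 mm

Precipitable water is the column-integrated vapour mass per unit area: PW = (1/g) Σ q̄ Δp, with q in kg/kg and Δp in Pa (1 kg/m² of water = 1 mm).
Layer 1005–690 hPa: Δp = 315 hPa = 31500 Pa, q̄ = 0.013 kg/kg → 0.013 × 31500 / 9.8 = 41.79 mm
Layer 690–610 hPa: Δp = 80 hPa = 8000 Pa, q̄ = 0.0063 kg/kg → 0.0063 × 8000 / 9.8 = 5.14 mm
Layer 610–460 hPa: Δp = 150 hPa = 15000 Pa, q̄ = 0.0017 kg/kg → 0.0017 × 15000 / 9.8 = 2.60 mm
Layer 460–250 hPa: Δp = 210 hPa = 21000 Pa, q̄ = 0.0014 kg/kg → 0.0014 × 21000 / 9.8 = 3.00 mm
PW = 41.79 + 5.14 + 2.60 + 3.00 = 52.53 ≈ 52.5 mm.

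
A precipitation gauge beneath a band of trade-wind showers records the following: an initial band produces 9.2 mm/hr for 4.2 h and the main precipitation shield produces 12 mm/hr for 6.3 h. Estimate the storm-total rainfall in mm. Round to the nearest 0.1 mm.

total ≈ 114.2 mm

Total = Σ Rᵢ Δtᵢ = 9.2 × 4.2 + 12 × 6.3
      = 38.64 + 75.6 = 114.2 mm.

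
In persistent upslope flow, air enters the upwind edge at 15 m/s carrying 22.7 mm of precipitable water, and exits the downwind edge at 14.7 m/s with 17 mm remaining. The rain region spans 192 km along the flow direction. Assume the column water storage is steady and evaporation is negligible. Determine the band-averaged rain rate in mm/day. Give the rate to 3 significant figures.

Column moisture flux per unit crosswind length is F = V × PW.
Inflow: F_in = 15 × 22.7 = 340.5 mm·m/s
Outflow: F_out = 14.7 × 17 = 249.9 mm·m/s
Steady-state rate R = (F_in − F_out)/L = (340.5 − 249.9) / 192000 m = 4.719e-04 mm/s.
R = 4.719e-04 × 3600 × 24 = 40.8 mm/day.

R ≈ 40.8 mm/day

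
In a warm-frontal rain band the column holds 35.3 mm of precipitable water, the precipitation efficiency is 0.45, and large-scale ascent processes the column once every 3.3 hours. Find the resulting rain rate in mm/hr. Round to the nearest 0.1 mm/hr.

R ≈ 4.8 mm/hr

Each overturning extracts ε × PW = 0.45 × 35.3 = 15.885 mm.
Rate = ε·PW / τ = 15.885 / 3.3 h = 4.8 mm/hr.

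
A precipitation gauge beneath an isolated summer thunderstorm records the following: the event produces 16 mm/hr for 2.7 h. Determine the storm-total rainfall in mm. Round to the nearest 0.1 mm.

total ≈ 43.2 mm

Total = Σ Rᵢ Δtᵢ = 16 × 2.7
      = 43.2 = 43.2 mm.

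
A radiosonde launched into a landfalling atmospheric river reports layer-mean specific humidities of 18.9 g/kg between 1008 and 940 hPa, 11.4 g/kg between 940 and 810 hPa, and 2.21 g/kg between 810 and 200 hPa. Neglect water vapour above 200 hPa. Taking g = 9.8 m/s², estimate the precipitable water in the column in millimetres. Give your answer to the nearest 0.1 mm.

PW ≈ 42.0 mm

Precipitable water is the column-integrated vapour mass per unit area: PW = (1/g) Σ q̄ Δp, with q in kg/kg and Δp in Pa (1 kg/m² of water = 1 mm).
Layer 1008–940 hPa: Δp = 68 hPa = 6800 Pa, q̄ = 0.0189 kg/kg → 0.0189 × 6800 / 9.8 = 13.11 mm
Layer 940–810 hPa: Δp = 130 hPa = 13000 Pa, q̄ = 0.0114 kg/kg → 0.0114 × 13000 / 9.8 = 15.12 mm
Layer 810–200 hPa: Δp = 610 hPa = 61000 Pa, q̄ = 0.00221 kg/kg → 0.00221 × 61000 / 9.8 = 13.76 mm
PW = 13.11 + 15.12 + 13.76 = 41.99 ≈ 42.0 mm.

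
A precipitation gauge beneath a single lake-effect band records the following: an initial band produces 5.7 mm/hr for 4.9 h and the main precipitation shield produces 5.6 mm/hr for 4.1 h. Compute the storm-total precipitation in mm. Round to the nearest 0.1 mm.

Total = Σ Rᵢ Δtᵢ = 5.7 × 4.9 + 5.6 × 4.1
      = 27.93 + 22.96 = 50.9 mm.

total ≈ 50.9 mm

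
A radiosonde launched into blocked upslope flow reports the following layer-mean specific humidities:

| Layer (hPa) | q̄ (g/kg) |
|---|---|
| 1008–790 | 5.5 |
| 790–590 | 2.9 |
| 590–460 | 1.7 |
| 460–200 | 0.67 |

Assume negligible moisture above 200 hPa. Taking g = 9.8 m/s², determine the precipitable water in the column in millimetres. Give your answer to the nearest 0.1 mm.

PW ≈ 22.2 mm

Precipitable water is the column-integrated vapour mass per unit area: PW = (1/g) Σ q̄ Δp, with q in kg/kg and Δp in Pa (1 kg/m² of water = 1 mm).
Layer 1008–790 hPa: Δp = 218 hPa = 21800 Pa, q̄ = 0.0055 kg/kg → 0.0055 × 21800 / 9.8 = 12.23 mm
Layer 790–590 hPa: Δp = 200 hPa = 20000 Pa, q̄ = 0.0029 kg/kg → 0.0029 × 20000 / 9.8 = 5.92 mm
Layer 590–460 hPa: Δp = 130 hPa = 13000 Pa, q̄ = 0.0017 kg/kg → 0.0017 × 13000 / 9.8 = 2.26 mm
Layer 460–200 hPa: Δp = 260 hPa = 26000 Pa, q̄ = 0.00067 kg/kg → 0.00067 × 26000 / 9.8 = 1.78 mm
PW = 12.23 + 5.92 + 2.26 + 1.78 = 22.19 ≈ 22.2 mm.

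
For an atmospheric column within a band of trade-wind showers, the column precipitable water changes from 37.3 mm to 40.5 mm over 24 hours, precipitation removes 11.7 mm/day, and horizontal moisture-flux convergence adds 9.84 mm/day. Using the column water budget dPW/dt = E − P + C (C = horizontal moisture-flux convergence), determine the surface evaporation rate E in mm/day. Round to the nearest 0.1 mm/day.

E ≈ 5.1 mm/day

dPW/dt = (40.5 − 37.3) mm / (24/24 day) = +3.200 mm/day.
E = dPW/dt + P − C = (+3.200) + 11.7 − (9.84) = 5.1 mm/day.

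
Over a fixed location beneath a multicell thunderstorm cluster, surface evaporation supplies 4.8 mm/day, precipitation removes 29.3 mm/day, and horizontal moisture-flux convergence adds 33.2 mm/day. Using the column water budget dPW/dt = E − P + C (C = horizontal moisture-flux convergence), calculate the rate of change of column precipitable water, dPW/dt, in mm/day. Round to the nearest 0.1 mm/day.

dPW/dt = E − P + C = 4.8 − 29.3 + (33.2) = 8.7 mm/day.

dPW/dt ≈ 8.7 mm/day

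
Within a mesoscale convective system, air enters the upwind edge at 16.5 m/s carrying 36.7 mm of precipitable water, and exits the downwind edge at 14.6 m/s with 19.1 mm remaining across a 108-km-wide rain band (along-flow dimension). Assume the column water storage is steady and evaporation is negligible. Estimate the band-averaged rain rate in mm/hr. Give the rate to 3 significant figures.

R ≈ 10.9 mm/hr

Column moisture flux per unit crosswind length is F = V × PW.
Inflow: F_in = 16.5 × 36.7 = 605.55 mm·m/s
Outflow: F_out = 14.6 × 19.1 = 278.86 mm·m/s
Steady-state rate R = (F_in − F_out)/L = (605.55 − 278.86) / 108000 m = 3.025e-03 mm/s.
R = 3.025e-03 × 3600 = 10.9 mm/hr.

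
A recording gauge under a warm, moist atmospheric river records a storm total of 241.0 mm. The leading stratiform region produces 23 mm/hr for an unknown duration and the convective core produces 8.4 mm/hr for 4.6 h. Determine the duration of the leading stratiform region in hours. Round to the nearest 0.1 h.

Known phases: 8.4 × 4.6 = 38.64 mm.
Remaining depth = 241.0 − 38.64 = 202.36 mm.
Duration = 202.36 / 23 = 8.8 h.

duration ≈ 8.8 h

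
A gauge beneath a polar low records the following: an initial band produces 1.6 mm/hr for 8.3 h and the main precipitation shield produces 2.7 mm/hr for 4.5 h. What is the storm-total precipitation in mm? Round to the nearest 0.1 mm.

Total = Σ Rᵢ Δtᵢ = 1.6 × 8.3 + 2.7 × 4.5
      = 13.28 + 12.15 = 25.4 mm.

total ≈ 25.4 mm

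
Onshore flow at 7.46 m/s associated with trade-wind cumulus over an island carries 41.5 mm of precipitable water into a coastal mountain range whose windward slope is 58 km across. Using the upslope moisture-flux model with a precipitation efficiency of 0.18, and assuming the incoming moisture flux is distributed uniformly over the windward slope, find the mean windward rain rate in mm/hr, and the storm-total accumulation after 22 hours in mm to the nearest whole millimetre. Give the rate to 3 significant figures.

R ≈ 3.46 mm/hr; total ≈ 76 mm

Incoming column moisture flux per unit ridge length: F = V × PW = 7.46 × 41.5 = 309.59 mm·m/s.
Spread over the 58 km slope with efficiency ε = 0.18: R = ε·F/W = 0.18 × 309.59 / 58000 m = 9.608e-04 mm/s.
R = 9.608e-04 × 3600 = 3.46 mm/hr.
Over 22 h: total = 3.46 × 22 = 76.12 ≈ 76 mm.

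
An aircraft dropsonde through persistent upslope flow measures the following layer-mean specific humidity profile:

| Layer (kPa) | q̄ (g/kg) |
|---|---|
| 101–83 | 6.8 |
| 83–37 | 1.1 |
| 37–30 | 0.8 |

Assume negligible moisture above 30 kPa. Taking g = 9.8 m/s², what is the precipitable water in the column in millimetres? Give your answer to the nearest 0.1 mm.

Precipitable water is the column-integrated vapour mass per unit area: PW = (1/g) Σ q̄ Δp, with q in kg/kg and Δp in Pa (1 kg/m² of water = 1 mm).
Layer 101–83 kPa: Δp = 180 hPa = 18000 Pa, q̄ = 0.0068 kg/kg → 0.0068 × 18000 / 9.8 = 12.49 mm
Layer 83–37 kPa: Δp = 460 hPa = 46000 Pa, q̄ = 0.0011 kg/kg → 0.0011 × 46000 / 9.8 = 5.16 mm
Layer 37–30 kPa: Δp = 70 hPa = 7000 Pa, q̄ = 0.0008 kg/kg → 0.0008 × 7000 / 9.8 = 0.57 mm
PW = 12.49 + 5.16 + 0.57 = 18.22 ≈ 18.2 mm.

PW ≈ 18.2 mm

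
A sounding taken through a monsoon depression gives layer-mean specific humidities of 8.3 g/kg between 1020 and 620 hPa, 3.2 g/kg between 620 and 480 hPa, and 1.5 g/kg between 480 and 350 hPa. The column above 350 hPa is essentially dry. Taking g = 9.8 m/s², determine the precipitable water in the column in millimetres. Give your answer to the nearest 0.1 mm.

PW ≈ 40.4 mm

Precipitable water is the column-integrated vapour mass per unit area: PW = (1/g) Σ q̄ Δp, with q in kg/kg and Δp in Pa (1 kg/m² of water = 1 mm).
Layer 1020–620 hPa: Δp = 400 hPa = 40000 Pa, q̄ = 0.0083 kg/kg → 0.0083 × 40000 / 9.8 = 33.88 mm
Layer 620–480 hPa: Δp = 140 hPa = 14000 Pa, q̄ = 0.0032 kg/kg → 0.0032 × 14000 / 9.8 = 4.57 mm
Layer 480–350 hPa: Δp = 130 hPa = 13000 Pa, q̄ = 0.0015 kg/kg → 0.0015 × 13000 / 9.8 = 1.99 mm
PW = 33.88 + 4.57 + 1.99 = 40.44 ≈ 40.4 mm.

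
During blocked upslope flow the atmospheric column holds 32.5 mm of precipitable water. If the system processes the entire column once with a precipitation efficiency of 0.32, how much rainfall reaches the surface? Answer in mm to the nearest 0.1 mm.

rainfall ≈ 10.4 mm

Rainfall = ε × PW = 0.32 × 32.5 = 10.4 mm.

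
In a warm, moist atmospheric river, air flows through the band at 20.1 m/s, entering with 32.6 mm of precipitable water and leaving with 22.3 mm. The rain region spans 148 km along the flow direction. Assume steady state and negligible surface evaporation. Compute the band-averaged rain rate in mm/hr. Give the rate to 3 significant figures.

R ≈ 5.04 mm/hr

Column moisture flux per unit crosswind length is F = V × PW.
Inflow: F_in = 20.1 × 32.6 = 655.26 mm·m/s
Outflow: F_out = 20.1 × 22.3 = 448.23 mm·m/s
Steady-state rate R = (F_in − F_out)/L = (655.26 − 448.23) / 148000 m = 1.399e-03 mm/s.
R = 1.399e-03 × 3600 = 5.04 mm/hr.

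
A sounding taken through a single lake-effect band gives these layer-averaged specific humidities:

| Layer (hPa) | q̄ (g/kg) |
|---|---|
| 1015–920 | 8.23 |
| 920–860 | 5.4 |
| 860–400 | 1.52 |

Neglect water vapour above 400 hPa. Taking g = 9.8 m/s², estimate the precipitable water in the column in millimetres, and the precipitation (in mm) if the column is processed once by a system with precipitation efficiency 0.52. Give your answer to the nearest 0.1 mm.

Precipitable water is the column-integrated vapour mass per unit area: PW = (1/g) Σ q̄ Δp, with q in kg/kg and Δp in Pa (1 kg/m² of water = 1 mm).
Layer 1015–920 hPa: Δp = 95 hPa = 9500 Pa, q̄ = 0.00823 kg/kg → 0.00823 × 9500 / 9.8 = 7.98 mm
Layer 920–860 hPa: Δp = 60 hPa = 6000 Pa, q̄ = 0.0054 kg/kg → 0.0054 × 6000 / 9.8 = 3.31 mm
Layer 860–400 hPa: Δp = 460 hPa = 46000 Pa, q̄ = 0.00152 kg/kg → 0.00152 × 46000 / 9.8 = 7.13 mm
PW = 7.98 + 3.31 + 7.13 = 18.42 ≈ 18.4 mm.
Precipitation = ε × PW = 0.52 × 18.4 = 9.6 mm.

PW ≈ 18.4 mm; precipitation ≈ 9.6 mm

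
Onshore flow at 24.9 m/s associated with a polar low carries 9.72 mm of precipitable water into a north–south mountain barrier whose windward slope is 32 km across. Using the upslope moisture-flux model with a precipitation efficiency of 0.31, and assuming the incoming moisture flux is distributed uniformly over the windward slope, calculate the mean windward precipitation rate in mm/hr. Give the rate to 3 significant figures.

Incoming column moisture flux per unit ridge length: F = V × PW = 24.9 × 9.72 = 242.028 mm·m/s.
Spread over the 32 km slope with efficiency ε = 0.31: R = ε·F/W = 0.31 × 242.028 / 32000 m = 2.345e-03 mm/s.
R = 2.345e-03 × 3600 = 8.44 mm/hr.

R ≈ 8.44 mm/hr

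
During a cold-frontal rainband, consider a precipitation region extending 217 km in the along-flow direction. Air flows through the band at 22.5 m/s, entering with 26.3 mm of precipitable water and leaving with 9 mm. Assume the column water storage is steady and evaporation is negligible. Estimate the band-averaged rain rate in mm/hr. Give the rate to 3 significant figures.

Column moisture flux per unit crosswind length is F = V × PW.
Inflow: F_in = 22.5 × 26.3 = 591.75 mm·m/s
Outflow: F_out = 22.5 × 9 = 202.5 mm·m/s
Steady-state rate R = (F_in − F_out)/L = (591.75 − 202.5) / 217000 m = 1.794e-03 mm/s.
R = 1.794e-03 × 3600 = 6.46 mm/hr.

R ≈ 6.46 mm/hr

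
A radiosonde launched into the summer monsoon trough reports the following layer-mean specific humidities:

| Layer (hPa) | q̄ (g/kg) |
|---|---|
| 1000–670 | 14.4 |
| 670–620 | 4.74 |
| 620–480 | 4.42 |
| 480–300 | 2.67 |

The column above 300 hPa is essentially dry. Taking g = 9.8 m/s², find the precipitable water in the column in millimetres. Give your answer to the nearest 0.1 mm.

Precipitable water is the column-integrated vapour mass per unit area: PW = (1/g) Σ q̄ Δp, with q in kg/kg and Δp in Pa (1 kg/m² of water = 1 mm).
Layer 1000–670 hPa: Δp = 330 hPa = 33000 Pa, q̄ = 0.0144 kg/kg → 0.0144 × 33000 / 9.8 = 48.49 mm
Layer 670–620 hPa: Δp = 50 hPa = 5000 Pa, q̄ = 0.00474 kg/kg → 0.00474 × 5000 / 9.8 = 2.42 mm
Layer 620–480 hPa: Δp = 140 hPa = 14000 Pa, q̄ = 0.00442 kg/kg → 0.00442 × 14000 / 9.8 = 6.31 mm
Layer 480–300 hPa: Δp = 180 hPa = 18000 Pa, q̄ = 0.00267 kg/kg → 0.00267 × 18000 / 9.8 = 4.90 mm
PW = 48.49 + 2.42 + 6.31 + 4.90 = 62.12 ≈ 62.1 mm.

PW ≈ 62.1 mm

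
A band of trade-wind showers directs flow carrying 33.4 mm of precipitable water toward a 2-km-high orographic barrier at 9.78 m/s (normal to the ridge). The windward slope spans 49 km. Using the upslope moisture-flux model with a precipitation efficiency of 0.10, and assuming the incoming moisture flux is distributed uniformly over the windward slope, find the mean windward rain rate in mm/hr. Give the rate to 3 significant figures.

R ≈ 2.40 mm/hr

Incoming column moisture flux per unit ridge length: F = V × PW = 9.78 × 33.4 = 326.652 mm·m/s.
Spread over the 49 km slope with efficiency ε = 0.10: R = ε·F/W = 0.10 × 326.652 / 49000 m = 6.666e-04 mm/s.
R = 6.666e-04 × 3600 = 2.40 mm/hr.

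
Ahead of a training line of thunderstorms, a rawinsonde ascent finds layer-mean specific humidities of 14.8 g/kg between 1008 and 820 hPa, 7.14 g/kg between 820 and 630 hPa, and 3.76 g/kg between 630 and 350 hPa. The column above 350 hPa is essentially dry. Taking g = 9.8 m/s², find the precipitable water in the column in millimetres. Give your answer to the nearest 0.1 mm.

Precipitable water is the column-integrated vapour mass per unit area: PW = (1/g) Σ q̄ Δp, with q in kg/kg and Δp in Pa (1 kg/m² of water = 1 mm).
Layer 1008–820 hPa: Δp = 188 hPa = 18800 Pa, q̄ = 0.0148 kg/kg → 0.0148 × 18800 / 9.8 = 28.39 mm
Layer 820–630 hPa: Δp = 190 hPa = 19000 Pa, q̄ = 0.00714 kg/kg → 0.00714 × 19000 / 9.8 = 13.84 mm
Layer 630–350 hPa: Δp = 280 hPa = 28000 Pa, q̄ = 0.00376 kg/kg → 0.00376 × 28000 / 9.8 = 10.74 mm
PW = 28.39 + 13.84 + 10.74 = 52.97 ≈ 53.0 mm.

PW ≈ 53.0 mm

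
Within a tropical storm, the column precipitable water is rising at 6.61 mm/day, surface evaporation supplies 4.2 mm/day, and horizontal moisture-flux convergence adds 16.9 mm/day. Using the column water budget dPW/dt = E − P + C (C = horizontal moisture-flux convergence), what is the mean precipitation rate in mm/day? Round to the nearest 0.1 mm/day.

P ≈ 14.5 mm/day

dPW/dt = +6.61 mm/day.
P = E + C − dPW/dt = 4.2 + (16.9) − (+6.61) = 14.5 mm/day.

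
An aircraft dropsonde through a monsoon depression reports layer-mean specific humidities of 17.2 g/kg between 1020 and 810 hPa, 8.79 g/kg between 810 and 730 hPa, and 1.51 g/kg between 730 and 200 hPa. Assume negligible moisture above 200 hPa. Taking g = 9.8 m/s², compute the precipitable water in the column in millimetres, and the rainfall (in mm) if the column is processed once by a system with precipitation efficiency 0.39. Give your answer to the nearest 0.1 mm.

PW ≈ 52.2 mm; rainfall ≈ 20.4 mm

Precipitable water is the column-integrated vapour mass per unit area: PW = (1/g) Σ q̄ Δp, with q in kg/kg and Δp in Pa (1 kg/m² of water = 1 mm).
Layer 1020–810 hPa: Δp = 210 hPa = 21000 Pa, q̄ = 0.0172 kg/kg → 0.0172 × 21000 / 9.8 = 36.86 mm
Layer 810–730 hPa: Δp = 80 hPa = 8000 Pa, q̄ = 0.00879 kg/kg → 0.00879 × 8000 / 9.8 = 7.18 mm
Layer 730–200 hPa: Δp = 530 hPa = 53000 Pa, q̄ = 0.00151 kg/kg → 0.00151 × 53000 / 9.8 = 8.17 mm
PW = 36.86 + 7.18 + 8.17 = 52.21 ≈ 52.2 mm.
Rainfall = ε × PW = 0.39 × 52.2 = 20.4 mm.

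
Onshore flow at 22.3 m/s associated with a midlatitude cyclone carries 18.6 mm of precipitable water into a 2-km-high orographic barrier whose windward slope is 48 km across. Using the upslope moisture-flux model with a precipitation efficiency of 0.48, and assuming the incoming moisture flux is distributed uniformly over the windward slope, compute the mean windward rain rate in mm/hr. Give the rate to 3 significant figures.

R ≈ 14.9 mm/hr

Incoming column moisture flux per unit ridge length: F = V × PW = 22.3 × 18.6 = 414.78 mm·m/s.
Spread over the 48 km slope with efficiency ε = 0.48: R = ε·F/W = 0.48 × 414.78 / 48000 m = 4.148e-03 mm/s.
R = 4.148e-03 × 3600 = 14.9 mm/hr.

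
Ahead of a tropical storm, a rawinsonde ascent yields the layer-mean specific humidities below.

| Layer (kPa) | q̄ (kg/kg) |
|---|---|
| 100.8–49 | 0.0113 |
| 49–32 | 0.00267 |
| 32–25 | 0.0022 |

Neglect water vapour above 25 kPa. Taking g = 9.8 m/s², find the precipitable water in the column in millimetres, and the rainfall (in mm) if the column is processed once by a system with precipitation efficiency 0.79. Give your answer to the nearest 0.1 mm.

Precipitable water is the column-integrated vapour mass per unit area: PW = (1/g) Σ q̄ Δp, with q in kg/kg and Δp in Pa (1 kg/m² of water = 1 mm).
Layer 100.8–49 kPa: Δp = 518 hPa = 51800 Pa, q̄ = 0.0113 kg/kg → 0.0113 × 51800 / 9.8 = 59.73 mm
Layer 49–32 kPa: Δp = 170 hPa = 17000 Pa, q̄ = 0.00267 kg/kg → 0.00267 × 17000 / 9.8 = 4.63 mm
Layer 32–25 kPa: Δp = 70 hPa = 7000 Pa, q̄ = 0.0022 kg/kg → 0.0022 × 7000 / 9.8 = 1.57 mm
PW = 59.73 + 4.63 + 1.57 = 65.93 ≈ 65.9 mm.
Rainfall = ε × PW = 0.79 × 65.9 = 52.1 mm.

PW ≈ 65.9 mm; rainfall ≈ 52.1 mm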